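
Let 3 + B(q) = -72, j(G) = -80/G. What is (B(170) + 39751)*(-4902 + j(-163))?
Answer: -31698981496/163 ≈ -1.9447e+8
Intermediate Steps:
B(q) = -75 (B(q) = -3 - 72 = -75)
(B(170) + 39751)*(-4902 + j(-163)) = (-75 + 39751)*(-4902 - 80/(-163)) = 39676*(-4902 - 80*(-1/163)) = 39676*(-4902 + 80/163) = 39676*(-798946/163) = -31698981496/163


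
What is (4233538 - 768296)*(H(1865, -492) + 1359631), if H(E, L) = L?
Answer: 4709745546638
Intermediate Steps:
(4233538 - 768296)*(H(1865, -492) + 1359631) = (4233538 - 768296)*(-492 + 1359631) = 3465242*1359139 = 4709745546638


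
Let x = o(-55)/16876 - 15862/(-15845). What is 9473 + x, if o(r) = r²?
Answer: 2533397902297/267400220 ≈ 9474.2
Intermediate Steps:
x = 315618237/267400220 (x = (-55)²/16876 - 15862/(-15845) = 3025*(1/16876) - 15862*(-1/15845) = 3025/16876 + 15862/15845 = 315618237/267400220 ≈ 1.1803)
9473 + x = 9473 + 315618237/267400220 = 2533397902297/267400220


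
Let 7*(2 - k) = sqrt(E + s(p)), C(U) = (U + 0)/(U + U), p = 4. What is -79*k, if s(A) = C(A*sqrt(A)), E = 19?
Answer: -158 + 79*sqrt(78)/14 ≈ -108.16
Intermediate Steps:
C(U) = 1/2 (C(U) = U/((2*U)) = U*(1/(2*U)) = 1/2)
s(A) = 1/2
k = 2 - sqrt(78)/14 (k = 2 - sqrt(19 + 1/2)/7 = 2 - sqrt(78)/14 ≈ 1.3692)
-79*k = -79*(2 - sqrt(78)/14) = -158 + 79*sqrt(78)/14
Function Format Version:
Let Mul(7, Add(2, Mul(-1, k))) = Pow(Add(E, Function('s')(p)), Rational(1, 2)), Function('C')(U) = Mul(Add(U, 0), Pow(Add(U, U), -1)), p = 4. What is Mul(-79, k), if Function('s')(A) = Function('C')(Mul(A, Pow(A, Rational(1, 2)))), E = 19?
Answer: Add(-158, Mul(Rational(79, 14), Pow(78, Rational(1, 2)))) ≈ -108.16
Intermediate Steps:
Function('C')(U) = Rational(1, 2) (Function('C')(U) = Mul(U, Pow(Mul(2, U), -1)) = Mul(U, Mul(Rational(1, 2), Pow(U, -1))) = Rational(1, 2))
Function('s')(A) = Rational(1, 2)
k = Add(2, Mul(Rational(-1, 14), Pow(78, Rational(1, 2)))) (k = Add(2, Mul(Rational(-1, 7), Pow(Add(19, Rational(1, 2)), Rational(1, 2)))) = Add(2, Mul(Rational(-1, 7), Pow(Rational(39, 2), Rational(1, 2)))) = Add(2, Mul(Rational(-1, 7), Mul(Rational(1, 2), Pow(78, Rational(1, 2))))) = Add(2, Mul(Rational(-1, 14), Pow(78, Rational(1, 2)))) ≈ 1.3692)
Mul(-79, k) = Mul(-79, Add(2, Mul(Rational(-1, 14), Pow(78, Rational(1, 2))))) = Add(-158, Mul(Rational(79, 14), Pow(78, Rational(1, 2))))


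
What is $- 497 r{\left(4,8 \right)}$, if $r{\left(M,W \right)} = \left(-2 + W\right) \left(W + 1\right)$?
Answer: $-26838$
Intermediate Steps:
$r{\left(M,W \right)} = \left(1 + W\right) \left(-2 + W\right)$ ($r{\left(M,W \right)} = \left(-2 + W\right) \left(1 + W\right) = \left(1 + W\right) \left(-2 + W\right)$)
$- 497 r{\left(4,8 \right)} = - 497 \left(-2 + 8^{2} - 8\right) = - 497 \left(-2 + 64 - 8\right) = \left(-497\right) 54 = -26838$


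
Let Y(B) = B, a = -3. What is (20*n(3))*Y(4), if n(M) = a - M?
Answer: -480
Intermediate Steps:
n(M) = -3 - M
(20*n(3))*Y(4) = (20*(-3 - 1*3))*4 = (20*(-3 - 3))*4 = (20*(-6))*4 = -120*4 = -480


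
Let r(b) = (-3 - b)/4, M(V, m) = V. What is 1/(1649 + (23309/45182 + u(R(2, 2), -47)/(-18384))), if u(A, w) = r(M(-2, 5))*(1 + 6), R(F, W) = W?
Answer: 1661251776/2740261362073 ≈ 0.00060624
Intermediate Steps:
r(b) = -¾ - b/4 (r(b) = (-3 - b)*(¼) = -¾ - b/4)
u(A, w) = -7/4 (u(A, w) = (-¾ - ¼*(-2))*(1 + 6) = (-¾ + ½)*7 = -¼*7 = -7/4)
1/(1649 + (23309/45182 + u(R(2, 2), -47)/(-18384))) = 1/(1649 + (23309/45182 - 7/4/(-18384))) = 1/(1649 + (23309*(1/45182) - 7/4*(-1/18384))) = 1/(1649 + (23309/45182 + 7/73536)) = 1/(1649 + 857183449/1661251776) = 1/(2740261362073/1661251776) = 1661251776/2740261362073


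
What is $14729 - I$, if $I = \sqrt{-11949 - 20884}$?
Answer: $14729 - i \sqrt{32833} \approx 14729.0 - 181.2 i$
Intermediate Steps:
$I = i \sqrt{32833}$ ($I = \sqrt{-32833} = i \sqrt{32833} \approx 181.2 i$)
$14729 - I = 14729 - i \sqrt{32833}$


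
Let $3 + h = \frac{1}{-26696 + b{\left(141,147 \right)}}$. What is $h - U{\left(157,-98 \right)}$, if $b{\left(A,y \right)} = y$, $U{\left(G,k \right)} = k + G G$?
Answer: $- \frac{651884147}{26549} \approx -24554.0$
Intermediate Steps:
$U{\left(G,k \right)} = k + G^{2}$
$h = - \frac{79648}{26549}$ ($h = -3 + \frac{1}{-26696 + 147} = -3 + \frac{1}{-26549} = -3 - \frac{1}{26549} = - \frac{79648}{26549} \approx -3.0$)
$h - U{\left(157,-98 \right)} = - \frac{79648}{26549} - \left(-98 + 157^{2}\right) = - \frac{79648}{26549} - \left(-98 + 24649\right) = - \frac{79648}{26549} - 24551 = - \frac{651884147}{26549}$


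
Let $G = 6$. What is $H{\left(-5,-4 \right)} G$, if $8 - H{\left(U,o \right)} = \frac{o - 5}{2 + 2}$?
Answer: $\frac{123}{2} \approx 61.5$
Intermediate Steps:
$H{\left(U,o \right)} = \frac{37}{4} - \frac{o}{4}$ ($H{\left(U,o \right)} = 8 - \frac{o - 5}{2 + 2} = 8 - \frac{-5 + o}{4} = 8 - \left(-5 + o\right) \frac{1}{4} = 8 - \left(- \frac{5}{4} + \frac{o}{4}\right) = \frac{37}{4} - \frac{o}{4}$)
$H{\left(-5,-4 \right)} G = \left(\frac{37}{4} - -1\right) 6 = \left(\frac{37}{4} + 1\right) 6 = \frac{41}{4} \cdot 6 = \frac{123}{2}$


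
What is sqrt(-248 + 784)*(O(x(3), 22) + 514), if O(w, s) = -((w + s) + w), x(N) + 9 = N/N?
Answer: 1016*sqrt(134) ≈ 11761.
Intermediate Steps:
x(N) = -8 (x(N) = -9 + N/N = -9 + 1 = -8)
O(w, s) = -s - 2*w (O(w, s) = -((s + w) + w) = -(s + 2*w) = -s - 2*w)
sqrt(-248 + 784)*(O(x(3), 22) + 514) = sqrt(-248 + 784)*((-1*22 - 2*(-8)) + 514) = sqrt(536)*((-22 + 16) + 514) = (2*sqrt(134))*(-6 + 514) = (2*sqrt(134))*508 = 1016*sqrt(134)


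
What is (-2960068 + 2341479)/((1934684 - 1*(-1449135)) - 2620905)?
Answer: -618589/762914 ≈ -0.81082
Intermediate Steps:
(-2960068 + 2341479)/((1934684 - 1*(-1449135)) - 2620905) = -618589/((1934684 + 1449135) - 2620905) = -618589/(3383819 - 2620905) = -618589/762914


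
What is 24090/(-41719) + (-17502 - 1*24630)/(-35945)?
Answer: 891789858/1499589455 ≈ 0.59469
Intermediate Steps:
24090/(-41719) + (-17502 - 1*24630)/(-35945) = 24090*(-1/41719) + (-17502 - 24630)*(-1/35945) = -24090/41719 - 42132*(-1/35945) = -24090/41719 + 42132/35945 = 891789858/1499589455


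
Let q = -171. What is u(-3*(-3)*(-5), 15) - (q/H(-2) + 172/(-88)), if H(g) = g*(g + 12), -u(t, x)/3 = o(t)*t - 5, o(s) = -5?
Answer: -146651/220 ≈ -666.60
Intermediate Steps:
u(t, x) = 15 + 15*t (u(t, x) = -3*(-5*t - 5) = -3*(-5 - 5*t) = 15 + 15*t)
H(g) = g*(12 + g)
u(-3*(-3)*(-5), 15) - (q/H(-2) + 172/(-88)) = (15 + 15*(-3*(-3)*(-5))) - (-171*(-1/(2*(12 - 2))) + 172/(-88)) = (15 + 15*(9*(-5))) - (-171/((-2*10)) + 172*(-1/88)) = (15 + 15*(-45)) - (-171/(-20) - 43/22) = (15 - 675) - (-171*(-1/20) - 43/22) = -660 - (171/20 - 43/22) = -660 - 1*1451/220 = -660 - 1451/220 = -146651/220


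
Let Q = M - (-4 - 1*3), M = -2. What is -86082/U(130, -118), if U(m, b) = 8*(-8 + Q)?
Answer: 14347/4 ≈ 3586.8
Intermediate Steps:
Q = 5 (Q = -2 - (-4 - 1*3) = -2 - (-4 - 3) = -2 - 1*(-7) = -2 + 7 = 5)
U(m, b) = -24 (U(m, b) = 8*(-8 + 5) = 8*(-3) = -24)
-86082/U(130, -118) = -86082/(-24) = -86082*(-1/24) = 14347/4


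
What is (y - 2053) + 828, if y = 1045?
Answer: -180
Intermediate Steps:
(y - 2053) + 828 = (1045 - 2053) + 828 = -1008 + 828 = -180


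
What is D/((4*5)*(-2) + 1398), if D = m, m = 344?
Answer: 172/679 ≈ 0.25331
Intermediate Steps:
D = 344
D/((4*5)*(-2) + 1398) = 344/((4*5)*(-2) + 1398) = 344/(20*(-2) + 1398) = 344/(-40 + 1398) = 344/1358 = (1/1358)*344 = 172/679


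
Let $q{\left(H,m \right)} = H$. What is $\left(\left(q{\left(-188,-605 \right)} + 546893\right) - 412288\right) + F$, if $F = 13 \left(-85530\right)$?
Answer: $-977473$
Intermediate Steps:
$F = -1111890$
$\left(\left(q{\left(-188,-605 \right)} + 546893\right) - 412288\right) + F = \left(\left(-188 + 546893\right) - 412288\right) - 1111890 = \left(546705 - 412288\right) - 1111890 = 134417 - 1111890 = -977473$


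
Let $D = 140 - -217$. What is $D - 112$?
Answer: $245$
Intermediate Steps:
$D = 357$ ($D = 140 + 217 = 357$)
$D - 112 = 357 - 112 = 245$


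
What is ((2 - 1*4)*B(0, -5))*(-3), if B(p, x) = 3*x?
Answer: -90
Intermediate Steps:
((2 - 1*4)*B(0, -5))*(-3) = ((2 - 1*4)*(3*(-5)))*(-3) = ((2 - 4)*(-15))*(-3) = -2*(-15)*(-3) = 30*(-3) = -90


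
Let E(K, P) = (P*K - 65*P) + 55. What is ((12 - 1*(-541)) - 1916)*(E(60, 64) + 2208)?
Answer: -2648309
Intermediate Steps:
E(K, P) = 55 - 65*P + K*P (E(K, P) = (K*P - 65*P) + 55 = (-65*P + K*P) + 55 = 55 - 65*P + K*P)
((12 - 1*(-541)) - 1916)*(E(60, 64) + 2208) = ((12 - 1*(-541)) - 1916)*((55 - 65*64 + 60*64) + 2208) = ((12 + 541) - 1916)*((55 - 4160 + 3840) + 2208) = (553 - 1916)*(-265 + 2208) = -1363*1943 = -2648309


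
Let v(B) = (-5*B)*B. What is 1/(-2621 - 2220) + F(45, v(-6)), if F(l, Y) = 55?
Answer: 266254/4841 ≈ 55.000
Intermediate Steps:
v(B) = -5*B**2
1/(-2621 - 2220) + F(45, v(-6)) = 1/(-2621 - 2220) + 55 = 1/(-4841) + 55 = -1/4841 + 55 = 266254/4841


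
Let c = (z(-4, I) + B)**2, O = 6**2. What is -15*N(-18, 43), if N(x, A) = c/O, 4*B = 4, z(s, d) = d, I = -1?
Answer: 0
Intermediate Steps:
B = 1 (B = (1/4)*4 = 1)
O = 36
c = 0 (c = (-1 + 1)**2 = 0**2 = 0)
N(x, A) = 0 (N(x, A) = 0/36 = 0*(1/36) = 0)
-15*N(-18, 43) = -15*0 = 0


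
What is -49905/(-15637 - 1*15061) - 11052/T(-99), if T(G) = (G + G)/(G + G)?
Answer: -339224391/30698 ≈ -11050.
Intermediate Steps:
T(G) = 1 (T(G) = (2*G)/((2*G)) = (2*G)*(1/(2*G)) = 1)
-49905/(-15637 - 1*15061) - 11052/T(-99) = -49905/(-15637 - 1*15061) - 11052/1 = -49905/(-15637 - 15061) - 11052*1 = -49905/(-30698) - 11052 = -49905*(-1/30698) - 11052 = 49905/30698 - 11052 = -339224391/30698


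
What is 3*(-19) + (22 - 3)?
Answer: -38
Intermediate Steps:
3*(-19) + (22 - 3) = -57 + 19 = -38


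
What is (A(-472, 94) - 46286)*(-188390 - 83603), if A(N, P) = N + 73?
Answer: 12697993205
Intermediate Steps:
A(N, P) = 73 + N
(A(-472, 94) - 46286)*(-188390 - 83603) = ((73 - 472) - 46286)*(-188390 - 83603) = (-399 - 46286)*(-271993) = -46685*(-271993) = 12697993205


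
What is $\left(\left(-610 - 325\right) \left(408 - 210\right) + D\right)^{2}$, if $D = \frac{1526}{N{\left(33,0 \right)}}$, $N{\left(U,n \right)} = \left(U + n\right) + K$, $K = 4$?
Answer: $\frac{46898993744656}{1369} \approx 3.4258 \cdot 10^{10}$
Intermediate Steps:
$N{\left(U,n \right)} = 4 + U + n$ ($N{\left(U,n \right)} = \left(U + n\right) + 4 = 4 + U + n$)
$D = \frac{1526}{37}$ ($D = \frac{1526}{4 + 33 + 0} = \frac{1526}{37} \approx 41.243$)
$\left(\left(-610 - 325\right) \left(408 - 210\right) + D\right)^{2} = \left(\left(-610 - 325\right) \left(408 - 210\right) + \frac{1526}{37}\right)^{2} = \left(\left(-935\right) 198 + \frac{1526}{37}\right)^{2} = \left(-185130 + \frac{1526}{37}\right)^{2} = \left(- \frac{6848284}{37}\right)^{2} = \frac{46898993744656}{1369}$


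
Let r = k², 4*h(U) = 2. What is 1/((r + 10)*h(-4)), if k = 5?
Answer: 2/35 ≈ 0.057143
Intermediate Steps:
h(U) = ½ (h(U) = (¼)*2 = ½)
r = 25 (r = 5² = 25)
1/((r + 10)*h(-4)) = 1/((25 + 10)*(½)) = 1/(35*(½)) = 1/(35/2) = 2/35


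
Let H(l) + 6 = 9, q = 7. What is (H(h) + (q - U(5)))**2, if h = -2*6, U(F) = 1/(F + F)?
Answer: 9801/100 ≈ 98.010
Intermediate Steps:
U(F) = 1/(2*F)
h = -12
H(l) = 3 (H(l) = -6 + 9 = 3)
(H(h) + (q - U(5)))**2 = (3 + (7 - 1/(2*5)))**2 = (3 + (7 - 1*1/10))**2 = (3 + (7 - 1/10))**2 = (3 + 69/10)**2 = (99/10)**2 = 9801/100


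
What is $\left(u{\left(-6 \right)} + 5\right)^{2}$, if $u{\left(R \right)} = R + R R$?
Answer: $1225$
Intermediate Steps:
$u{\left(R \right)} = R + R^{2}$
$\left(u{\left(-6 \right)} + 5\right)^{2} = \left(- 6 \left(1 - 6\right) + 5\right)^{2} = \left(\left(-6\right) \left(-5\right) + 5\right)^{2} = \left(30 + 5\right)^{2} = 35^{2} = 1225$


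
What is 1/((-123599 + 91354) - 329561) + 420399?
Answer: 152102880593/361806 ≈ 4.2040e+5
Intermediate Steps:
1/((-123599 + 91354) - 329561) + 420399 = 1/(-32245 - 329561) + 420399 = 1/(-361806) + 420399 = -1/361806 + 420399 = 152102880593/361806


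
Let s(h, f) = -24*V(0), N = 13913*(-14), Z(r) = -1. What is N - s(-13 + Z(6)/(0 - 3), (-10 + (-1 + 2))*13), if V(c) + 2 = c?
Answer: -194830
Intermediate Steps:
N = -194782
V(c) = -2 + c
s(h, f) = 48 (s(h, f) = -24*(-2 + 0) = -24*(-2) = 48)
N - s(-13 + Z(6)/(0 - 3), (-10 + (-1 + 2))*13) = -194782 - 1*48 = -194782 - 48 = -194830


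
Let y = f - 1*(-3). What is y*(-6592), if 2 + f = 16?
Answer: -112064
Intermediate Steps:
f = 14 (f = -2 + 16 = 14)
y = 17 (y = 14 - 1*(-3) = 14 + 3 = 17)
y*(-6592) = 17*(-6592) = -112064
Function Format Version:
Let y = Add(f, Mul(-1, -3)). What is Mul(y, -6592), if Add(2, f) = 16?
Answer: -112064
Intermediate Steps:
f = 14 (f = Add(-2, 16) = 14)
y = 17 (y = Add(14, Mul(-1, -3)) = Add(14, 3) = 17)
Mul(y, -6592) = Mul(17, -6592) = -112064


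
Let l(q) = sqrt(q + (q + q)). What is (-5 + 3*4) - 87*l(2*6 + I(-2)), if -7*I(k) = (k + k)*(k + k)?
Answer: 7 - 174*sqrt(357)/7 ≈ -462.66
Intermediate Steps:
I(k) = -4*k**2/7 (I(k) = -(k + k)*(k + k)/7 = -2*k*2*k/7 = -4*k**2/7)
l(q) = sqrt(3)*sqrt(q) (l(q) = sqrt(q + 2*q) = sqrt(3*q) = sqrt(3)*sqrt(q))
(-5 + 3*4) - 87*l(2*6 + I(-2)) = (-5 + 3*4) - 87*sqrt(3)*sqrt(2*6 - 4/7*(-2)**2) = (-5 + 12) - 87*sqrt(3)*sqrt(12 - 4/7*4) = 7 - 87*sqrt(3)*sqrt(12 - 16/7) = 7 - 87*sqrt(3)*sqrt(68/7) = 7 - 87*sqrt(3)*2*sqrt(119)/7 = 7 - 174*sqrt(357)/7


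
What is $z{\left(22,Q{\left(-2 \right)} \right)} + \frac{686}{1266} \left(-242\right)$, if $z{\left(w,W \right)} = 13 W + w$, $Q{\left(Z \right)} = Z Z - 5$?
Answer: $- \frac{77309}{633} \approx -122.13$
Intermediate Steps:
$Q{\left(Z \right)} = -5 + Z^{2}$ ($Q{\left(Z \right)} = Z^{2} - 5 = -5 + Z^{2}$)
$z{\left(w,W \right)} = w + 13 W$
$z{\left(22,Q{\left(-2 \right)} \right)} + \frac{686}{1266} \left(-242\right) = \left(22 + 13 \left(-5 + \left(-2\right)^{2}\right)\right) + \frac{686}{1266} \left(-242\right) = \left(22 + 13 \left(-5 + 4\right)\right) + 686 \cdot \frac{1}{1266} \left(-242\right) = \left(22 + 13 \left(-1\right)\right) + \frac{343}{633} \left(-242\right) = \left(22 - 13\right) - \frac{83006}{633} = 9 - \frac{83006}{633} = - \frac{77309}{633}$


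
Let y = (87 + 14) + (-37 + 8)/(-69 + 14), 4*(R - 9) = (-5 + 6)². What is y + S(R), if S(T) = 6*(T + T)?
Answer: 11689/55 ≈ 212.53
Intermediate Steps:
R = 37/4 (R = 9 + (-5 + 6)²/4 = 9 + (¼)*1² = 9 + (¼)*1 = 9 + ¼ = 37/4 ≈ 9.2500)
S(T) = 12*T (S(T) = 6*(2*T) = 12*T)
y = 5584/55 (y = 101 - 29/(-55) = 101 - 29*(-1/55) = 101 + 29/55 = 5584/55 ≈ 101.53)
y + S(R) = 5584/55 + 12*(37/4) = 5584/55 + 111 = 11689/55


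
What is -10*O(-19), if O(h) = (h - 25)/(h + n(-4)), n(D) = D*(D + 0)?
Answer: -440/3 ≈ -146.67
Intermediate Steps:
n(D) = D**2 (n(D) = D*D = D**2)
O(h) = (-25 + h)/(16 + h) (O(h) = (h - 25)/(h + (-4)**2) = (-25 + h)/(h + 16) = (-25 + h)/(16 + h))
-10*O(-19) = -10*(-25 - 19)/(16 - 19) = -10*(-44)/(-3) = -(-10)*(-44)/3 = -10*44/3 = -440/3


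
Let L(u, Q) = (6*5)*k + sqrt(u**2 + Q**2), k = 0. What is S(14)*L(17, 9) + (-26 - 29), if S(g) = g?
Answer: -55 + 14*sqrt(370) ≈ 214.30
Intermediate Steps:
L(u, Q) = sqrt(Q**2 + u**2) (L(u, Q) = (6*5)*0 + sqrt(u**2 + Q**2) = 30*0 + sqrt(Q**2 + u**2) = 0 + sqrt(Q**2 + u**2) = sqrt(Q**2 + u**2))
S(14)*L(17, 9) + (-26 - 29) = 14*sqrt(9**2 + 17**2) + (-26 - 29) = 14*sqrt(81 + 289) - 55 = 14*sqrt(370) - 55 = -55 + 14*sqrt(370)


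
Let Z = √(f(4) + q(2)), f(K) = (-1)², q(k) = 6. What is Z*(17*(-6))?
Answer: -102*√7 ≈ -269.87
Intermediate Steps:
f(K) = 1
Z = √7 (Z = √(1 + 6) = √7 ≈ 2.6458)
Z*(17*(-6)) = √7*(17*(-6)) = √7*(-102) = -102*√7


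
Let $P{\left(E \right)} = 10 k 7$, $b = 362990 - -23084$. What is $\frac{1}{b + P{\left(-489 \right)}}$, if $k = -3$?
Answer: $\frac{1}{385864} \approx 2.5916 \cdot 10^{-6}$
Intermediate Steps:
$b = 386074$ ($b = 362990 + 23084 = 386074$)
$P{\left(E \right)} = -210$ ($P{\left(E \right)} = 10 \left(-3\right) 7 = \left(-30\right) 7 = -210$)
$\frac{1}{b + P{\left(-489 \right)}} = \frac{1}{386074 - 210} = \frac{1}{385864}$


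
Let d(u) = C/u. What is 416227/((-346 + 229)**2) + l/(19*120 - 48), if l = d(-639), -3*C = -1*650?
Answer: 10993332599/361553868 ≈ 30.406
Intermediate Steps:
C = 650/3 (C = -(-1)*650/3 = -1/3*(-650) = 650/3 ≈ 216.67)
d(u) = 650/(3*u)
l = -650/1917 (l = (650/3)/(-639) = (650/3)*(-1/639) = -650/1917 ≈ -0.33907)
416227/((-346 + 229)**2) + l/(19*120 - 48) = 416227/((-346 + 229)**2) - 650/(1917*(19*120 - 48)) = 416227/((-117)**2) - 650/(1917*(2280 - 48)) = 416227/13689 - 650/1917/2232 = 416227*(1/13689) - 650/1917*1/2232 = 416227/13689 - 325/2139372 = 10993332599/361553868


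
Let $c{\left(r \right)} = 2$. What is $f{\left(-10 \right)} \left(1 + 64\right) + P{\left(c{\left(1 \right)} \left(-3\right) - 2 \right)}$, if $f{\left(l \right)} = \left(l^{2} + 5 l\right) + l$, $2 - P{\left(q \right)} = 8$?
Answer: $2594$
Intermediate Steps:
$P{\left(q \right)} = -6$ ($P{\left(q \right)} = 2 - 8 = -6$)
$f{\left(l \right)} = l^{2} + 6 l$
$f{\left(-10 \right)} \left(1 + 64\right) + P{\left(c{\left(1 \right)} \left(-3\right) - 2 \right)} = - 10 \left(6 - 10\right) \left(1 + 64\right) - 6 = \left(-10\right) \left(-4\right) 65 - 6 = 40 \cdot 65 - 6 = 2600 - 6 = 2594$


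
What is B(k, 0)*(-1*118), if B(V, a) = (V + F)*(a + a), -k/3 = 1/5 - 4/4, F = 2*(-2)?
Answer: 0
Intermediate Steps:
F = -4
k = 12/5 (k = -3*(1/5 - 4/4) = -3*(1*(1/5) - 4*1/4) = -3*(1/5 - 1) = -3*(-4/5) = 12/5 ≈ 2.4000)
B(V, a) = 2*a*(-4 + V) (B(V, a) = (V - 4)*(a + a) = (-4 + V)*(2*a) = 2*a*(-4 + V))
B(k, 0)*(-1*118) = (2*0*(-4 + 12/5))*(-1*118) = (2*0*(-8/5))*(-118) = 0*(-118) = 0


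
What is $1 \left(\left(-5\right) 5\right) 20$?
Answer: $-500$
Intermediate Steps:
$1 \left(\left(-5\right) 5\right) 20 = 1 \left(-25\right) 20 = \left(-25\right) 20 = -500$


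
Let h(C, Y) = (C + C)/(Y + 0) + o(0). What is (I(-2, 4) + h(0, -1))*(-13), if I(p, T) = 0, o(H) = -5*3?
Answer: 195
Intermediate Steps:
o(H) = -15
h(C, Y) = -15 + 2*C/Y (h(C, Y) = (C + C)/(Y + 0) - 15 = (2*C)/Y - 15 = 2*C/Y - 15 = -15 + 2*C/Y)
(I(-2, 4) + h(0, -1))*(-13) = (0 + (-15 + 2*0/(-1)))*(-13) = (0 + (-15 + 2*0*(-1)))*(-13) = (0 + (-15 + 0))*(-13) = (0 - 15)*(-13) = -15*(-13) = 195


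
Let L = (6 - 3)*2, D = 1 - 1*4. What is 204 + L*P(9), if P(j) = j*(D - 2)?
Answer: -66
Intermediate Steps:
D = -3 (D = 1 - 4 = -3)
P(j) = -5*j (P(j) = j*(-3 - 2) = j*(-5) = -5*j)
L = 6 (L = 3*2 = 6)
204 + L*P(9) = 204 + 6*(-5*9) = 204 + 6*(-45) = 204 - 270 = -66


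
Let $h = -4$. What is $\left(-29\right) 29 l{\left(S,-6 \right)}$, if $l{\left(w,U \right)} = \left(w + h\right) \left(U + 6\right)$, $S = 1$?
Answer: $0$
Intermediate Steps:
$l{\left(w,U \right)} = \left(-4 + w\right) \left(6 + U\right)$ ($l{\left(w,U \right)} = \left(w - 4\right) \left(U + 6\right) = \left(-4 + w\right) \left(6 + U\right)$)
$\left(-29\right) 29 l{\left(S,-6 \right)} = \left(-29\right) 29 \left(-24 - -24 + 6 \cdot 1 - 6\right) = - 841 \left(-24 + 24 + 6 - 6\right) = \left(-841\right) 0 = 0$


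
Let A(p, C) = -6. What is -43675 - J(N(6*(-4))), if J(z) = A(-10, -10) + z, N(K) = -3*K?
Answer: -43741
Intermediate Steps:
J(z) = -6 + z
-43675 - J(N(6*(-4))) = -43675 - (-6 - 18*(-4)) = -43675 - (-6 - 3*(-24)) = -43675 - (-6 + 72) = -43675 - 1*66 = -43675 - 66 = -43741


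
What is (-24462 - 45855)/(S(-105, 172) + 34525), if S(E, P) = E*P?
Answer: -70317/16465 ≈ -4.2707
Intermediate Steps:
(-24462 - 45855)/(S(-105, 172) + 34525) = (-24462 - 45855)/(-105*172 + 34525) = -70317/(-18060 + 34525) = -70317/16465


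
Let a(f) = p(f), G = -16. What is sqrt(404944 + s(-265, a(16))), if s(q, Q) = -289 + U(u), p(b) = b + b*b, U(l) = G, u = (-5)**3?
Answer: sqrt(404639) ≈ 636.11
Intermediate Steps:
u = -125
U(l) = -16
p(b) = b + b**2
a(f) = f*(1 + f)
s(q, Q) = -305 (s(q, Q) = -289 - 16 = -305)
sqrt(404944 + s(-265, a(16))) = sqrt(404944 - 305) = sqrt(404639)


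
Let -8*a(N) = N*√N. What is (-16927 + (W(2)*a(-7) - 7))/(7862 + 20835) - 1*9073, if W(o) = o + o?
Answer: -260384815/28697 + 7*I*√7/57394 ≈ -9073.6 + 0.00032269*I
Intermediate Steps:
a(N) = -N^(3/2)/8 (a(N) = -N*√N/8 = -N^(3/2)/8)
W(o) = 2*o
(-16927 + (W(2)*a(-7) - 7))/(7862 + 20835) - 1*9073 = (-16927 + ((2*2)*(-(-7)*I*√7/8) - 7))/(7862 + 20835) - 1*9073 = (-16927 + (4*(-(-7)*I*√7/8) - 7))/28697 - 9073 = (-16927 + (4*(7*I*√7/8) - 7))*(1/28697) - 9073 = (-16927 + (7*I*√7/2 - 7))*(1/28697) - 9073 = (-16927 + (-7 + 7*I*√7/2))*(1/28697) - 9073 = (-16934 + 7*I*√7/2)*(1/28697) - 9073 = (-16934/28697 + 7*I*√7/57394) - 9073 = -260384815/28697 + 7*I*√7/57394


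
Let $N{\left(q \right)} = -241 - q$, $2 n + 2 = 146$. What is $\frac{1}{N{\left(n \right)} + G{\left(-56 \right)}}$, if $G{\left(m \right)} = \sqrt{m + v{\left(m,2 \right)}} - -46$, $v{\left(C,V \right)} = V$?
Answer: $- \frac{89}{23781} - \frac{i \sqrt{6}}{23781} \approx -0.0037425 - 0.000103 i$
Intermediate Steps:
$n = 72$ ($n = -1 + \frac{1}{2} \cdot 146 = -1 + 73 = 72$)
$G{\left(m \right)} = 46 + \sqrt{2 + m}$ ($G{\left(m \right)} = \sqrt{m + 2} - -46 = \sqrt{2 + m} + 46 = 46 + \sqrt{2 + m}$)
$\frac{1}{N{\left(n \right)} + G{\left(-56 \right)}} = \frac{1}{\left(-241 - 72\right) + \left(46 + \sqrt{2 - 56}\right)} = \frac{1}{\left(-241 - 72\right) + \left(46 + \sqrt{-54}\right)} = \frac{1}{-313 + \left(46 + 3 i \sqrt{6}\right)} = \frac{1}{-267 + 3 i \sqrt{6}}$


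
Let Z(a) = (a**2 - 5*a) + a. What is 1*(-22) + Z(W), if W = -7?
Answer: 55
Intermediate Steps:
Z(a) = a**2 - 4*a
1*(-22) + Z(W) = 1*(-22) - 7*(-4 - 7) = -22 - 7*(-11) = -22 + 77 = 55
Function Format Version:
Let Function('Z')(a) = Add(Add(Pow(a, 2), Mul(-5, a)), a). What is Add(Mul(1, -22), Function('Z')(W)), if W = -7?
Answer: 55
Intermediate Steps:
Function('Z')(a) = Add(Pow(a, 2), Mul(-4, a))
Add(Mul(1, -22), Function('Z')(W)) = Add(Mul(1, -22), Mul(-7, Add(-4, -7))) = Add(-22, Mul(-7, -11)) = Add(-22, 77) = 55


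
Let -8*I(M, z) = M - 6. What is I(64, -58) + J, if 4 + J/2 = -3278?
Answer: -26285/4 ≈ -6571.3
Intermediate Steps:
I(M, z) = ¾ - M/8 (I(M, z) = -(M - 6)/8 = -(-6 + M)/8 = ¾ - M/8)
J = -6564 (J = -8 + 2*(-3278) = -8 - 6556 = -6564)
I(64, -58) + J = (¾ - ⅛*64) - 6564 = (¾ - 8) - 6564 = -29/4 - 6564 = -26285/4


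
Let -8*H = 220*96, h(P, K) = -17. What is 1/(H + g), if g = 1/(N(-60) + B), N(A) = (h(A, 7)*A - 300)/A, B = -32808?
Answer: -32820/86644801 ≈ -0.00037879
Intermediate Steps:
N(A) = (-300 - 17*A)/A (N(A) = (-17*A - 300)/A = (-300 - 17*A)/A)
g = -1/32820 (g = 1/((-17 - 300/(-60)) - 32808) = 1/((-17 - 300*(-1/60)) - 32808) = 1/((-17 + 5) - 32808) = 1/(-12 - 32808) = 1/(-32820) = -1/32820 ≈ -3.0469e-5)
H = -2640 (H = -55*96/2 = -1/8*21120 = -2640)
1/(H + g) = 1/(-2640 - 1/32820) = 1/(-86644801/32820) = -32820/86644801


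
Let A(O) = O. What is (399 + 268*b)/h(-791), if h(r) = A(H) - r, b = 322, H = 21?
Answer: 12385/116 ≈ 106.77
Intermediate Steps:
h(r) = 21 - r
(399 + 268*b)/h(-791) = (399 + 268*322)/(21 - 1*(-791)) = (399 + 86296)/(21 + 791) = 86695/812 = 86695*(1/812) = 12385/116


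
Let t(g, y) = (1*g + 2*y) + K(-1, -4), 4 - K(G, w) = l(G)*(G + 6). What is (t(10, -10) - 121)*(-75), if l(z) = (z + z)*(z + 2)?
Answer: 8775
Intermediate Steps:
l(z) = 2*z*(2 + z) (l(z) = (2*z)*(2 + z) = 2*z*(2 + z))
K(G, w) = 4 - 2*G*(2 + G)*(6 + G) (K(G, w) = 4 - 2*G*(2 + G)*(G + 6) = 4 - 2*G*(2 + G)*(6 + G))
t(g, y) = 14 + g + 2*y (t(g, y) = (1*g + 2*y) + (4 - 24*(-1) - 16*(-1)**2 - 2*(-1)**3) = (g + 2*y) + (4 + 24 - 16*1 - 2*(-1)) = (g + 2*y) + (4 + 24 - 16 + 2) = (g + 2*y) + 14 = 14 + g + 2*y)
(t(10, -10) - 121)*(-75) = ((14 + 10 + 2*(-10)) - 121)*(-75) = ((14 + 10 - 20) - 121)*(-75) = (4 - 121)*(-75) = -117*(-75) = 8775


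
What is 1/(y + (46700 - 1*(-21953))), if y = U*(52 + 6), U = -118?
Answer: 1/61809 ≈ 1.6179e-5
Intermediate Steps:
y = -6844 (y = -118*(52 + 6) = -118*58 = -6844)
1/(y + (46700 - 1*(-21953))) = 1/(-6844 + (46700 - 1*(-21953))) = 1/(-6844 + (46700 + 21953)) = 1/(-6844 + 68653) = 1/61809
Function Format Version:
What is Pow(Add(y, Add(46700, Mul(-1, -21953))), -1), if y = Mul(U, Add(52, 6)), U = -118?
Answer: Rational(1, 61809) ≈ 1.6179e-5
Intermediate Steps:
y = -6844 (y = Mul(-118, Add(52, 6)) = Mul(-118, 58) = -6844)
Pow(Add(y, Add(46700, Mul(-1, -21953))), -1) = Pow(Add(-6844, Add(46700, Mul(-1, -21953))), -1) = Pow(Add(-6844, Add(46700, 21953)), -1) = Pow(Add(-6844, 68653), -1) = Pow(61809, -1) = Rational(1, 61809)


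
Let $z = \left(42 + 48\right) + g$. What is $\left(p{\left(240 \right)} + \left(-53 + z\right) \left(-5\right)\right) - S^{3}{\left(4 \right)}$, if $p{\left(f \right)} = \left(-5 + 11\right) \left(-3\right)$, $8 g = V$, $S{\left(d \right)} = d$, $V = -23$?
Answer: $- \frac{2021}{8} \approx -252.63$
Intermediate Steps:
$g = - \frac{23}{8}$ ($g = \frac{1}{8} \left(-23\right) = - \frac{23}{8} \approx -2.875$)
$z = \frac{697}{8}$ ($z = \left(42 + 48\right) - \frac{23}{8} = 90 - \frac{23}{8} = \frac{697}{8} \approx 87.125$)
$p{\left(f \right)} = -18$ ($p{\left(f \right)} = 6 \left(-3\right) = -18$)
$\left(p{\left(240 \right)} + \left(-53 + z\right) \left(-5\right)\right) - S^{3}{\left(4 \right)} = \left(-18 + \left(-53 + \frac{697}{8}\right) \left(-5\right)\right) - 4^{3} = \left(-18 + \frac{273}{8} \left(-5\right)\right) - 64 = \left(-18 - \frac{1365}{8}\right) - 64 = - \frac{1509}{8} - 64 = - \frac{2021}{8}$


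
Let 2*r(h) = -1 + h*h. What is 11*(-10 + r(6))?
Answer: 165/2 ≈ 82.500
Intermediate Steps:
r(h) = -½ + h²/2 (r(h) = (-1 + h*h)/2 = (-1 + h²)/2 = -½ + h²/2)
11*(-10 + r(6)) = 11*(-10 + (-½ + (½)*6²)) = 11*(-10 + (-½ + (½)*36)) = 11*(-10 + (-½ + 18)) = 11*(-10 + 35/2) = 11*(15/2) = 165/2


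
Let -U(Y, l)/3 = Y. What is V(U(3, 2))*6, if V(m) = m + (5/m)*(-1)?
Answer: -152/3 ≈ -50.667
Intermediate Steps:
U(Y, l) = -3*Y
V(m) = m - 5/m
V(U(3, 2))*6 = (-3*3 - 5/((-3*3)))*6 = (-9 - 5/(-9))*6 = (-9 - 5*(-⅑))*6 = (-9 + 5/9)*6 = -76/9*6 = -152/3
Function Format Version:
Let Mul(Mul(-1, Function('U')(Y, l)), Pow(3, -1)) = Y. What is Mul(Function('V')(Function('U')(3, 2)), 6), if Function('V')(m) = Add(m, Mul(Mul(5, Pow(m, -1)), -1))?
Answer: Rational(-152, 3) ≈ -50.667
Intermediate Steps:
Function('U')(Y, l) = Mul(-3, Y)
Function('V')(m) = Add(m, Mul(-5, Pow(m, -1)))
Mul(Function('V')(Function('U')(3, 2)), 6) = Mul(Add(Mul(-3, 3), Mul(-5, Pow(Mul(-3, 3), -1))), 6) = Mul(Add(-9, Mul(-5, Pow(-9, -1))), 6) = Mul(Add(-9, Mul(-5, Rational(-1, 9))), 6) = Mul(Add(-9, Rational(5, 9)), 6) = Mul(Rational(-76, 9), 6) = Rational(-152, 3)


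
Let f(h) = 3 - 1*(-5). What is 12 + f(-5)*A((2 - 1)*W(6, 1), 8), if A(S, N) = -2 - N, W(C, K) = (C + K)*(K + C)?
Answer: -68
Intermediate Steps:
W(C, K) = (C + K)**2 (W(C, K) = (C + K)*(C + K) = (C + K)**2)
f(h) = 8 (f(h) = 3 + 5 = 8)
12 + f(-5)*A((2 - 1)*W(6, 1), 8) = 12 + 8*(-2 - 1*8) = 12 + 8*(-2 - 8) = 12 + 8*(-10) = 12 - 80 = -68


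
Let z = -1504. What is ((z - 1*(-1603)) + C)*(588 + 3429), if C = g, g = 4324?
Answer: 17767191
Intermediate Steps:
C = 4324
((z - 1*(-1603)) + C)*(588 + 3429) = ((-1504 - 1*(-1603)) + 4324)*(588 + 3429) = ((-1504 + 1603) + 4324)*4017 = (99 + 4324)*4017 = 4423*4017 = 17767191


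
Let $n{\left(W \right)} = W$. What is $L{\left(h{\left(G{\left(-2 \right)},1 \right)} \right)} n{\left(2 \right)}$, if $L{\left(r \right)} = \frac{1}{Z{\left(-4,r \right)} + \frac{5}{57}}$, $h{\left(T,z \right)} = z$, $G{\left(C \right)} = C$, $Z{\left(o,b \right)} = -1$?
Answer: $- \frac{57}{26} \approx -2.1923$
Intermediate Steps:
$L{\left(r \right)} = - \frac{57}{52}$ ($L{\left(r \right)} = \frac{1}{-1 + \frac{5}{57}} = \frac{1}{- \frac{52}{57}} = - \frac{57}{52}$)
$L{\left(h{\left(G{\left(-2 \right)},1 \right)} \right)} n{\left(2 \right)} = \left(- \frac{57}{52}\right) 2 = - \frac{57}{26}$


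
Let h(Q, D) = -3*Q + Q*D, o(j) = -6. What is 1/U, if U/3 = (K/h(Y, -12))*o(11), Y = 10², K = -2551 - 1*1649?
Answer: -5/252 ≈ -0.019841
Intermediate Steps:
K = -4200 (K = -2551 - 1649 = -4200)
Y = 100
h(Q, D) = -3*Q + D*Q
U = -252/5 (U = 3*(-4200*1/(100*(-3 - 12))*(-6)) = 3*(-4200/(100*(-15))*(-6)) = 3*(-4200/(-1500)*(-6)) = 3*(-4200*(-1/1500)*(-6)) = 3*((14/5)*(-6)) = 3*(-84/5) = -252/5 ≈ -50.400)
1/U = 1/(-252/5) = -5/252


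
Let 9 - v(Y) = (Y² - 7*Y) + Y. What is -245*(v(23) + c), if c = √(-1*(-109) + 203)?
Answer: 93590 - 490*√78 ≈ 89263.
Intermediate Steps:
c = 2*√78 (c = √(109 + 203) = √312 = 2*√78 ≈ 17.664)
v(Y) = 9 - Y² + 6*Y (v(Y) = 9 - ((Y² - 7*Y) + Y) = 9 - (Y² - 6*Y) = 9 + (-Y² + 6*Y) = 9 - Y² + 6*Y)
-245*(v(23) + c) = -245*((9 - 1*23² + 6*23) + 2*√78) = -245*((9 - 1*529 + 138) + 2*√78) = -245*((9 - 529 + 138) + 2*√78) = -245*(-382 + 2*√78) = 93590 - 490*√78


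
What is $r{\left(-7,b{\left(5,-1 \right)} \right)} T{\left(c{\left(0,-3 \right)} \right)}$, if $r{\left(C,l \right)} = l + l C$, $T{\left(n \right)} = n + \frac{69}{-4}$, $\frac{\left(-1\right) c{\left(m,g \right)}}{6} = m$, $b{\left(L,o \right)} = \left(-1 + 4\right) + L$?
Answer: $828$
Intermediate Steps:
$b{\left(L,o \right)} = 3 + L$
$c{\left(m,g \right)} = - 6 m$
$T{\left(n \right)} = - \frac{69}{4} + n$ ($T{\left(n \right)} = n + 69 \left(- \frac{1}{4}\right) = n - \frac{69}{4} = - \frac{69}{4} + n$)
$r{\left(C,l \right)} = l + C l$
$r{\left(-7,b{\left(5,-1 \right)} \right)} T{\left(c{\left(0,-3 \right)} \right)} = \left(3 + 5\right) \left(1 - 7\right) \left(- \frac{69}{4} - 0\right) = 8 \left(-6\right) \left(- \frac{69}{4} + 0\right) = \left(-48\right) \left(- \frac{69}{4}\right) = 828$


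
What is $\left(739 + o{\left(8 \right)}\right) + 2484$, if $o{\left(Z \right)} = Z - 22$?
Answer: $3209$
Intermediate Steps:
$o{\left(Z \right)} = -22 + Z$
$\left(739 + o{\left(8 \right)}\right) + 2484 = \left(739 + \left(-22 + 8\right)\right) + 2484 = \left(739 - 14\right) + 2484 = 725 + 2484 = 3209$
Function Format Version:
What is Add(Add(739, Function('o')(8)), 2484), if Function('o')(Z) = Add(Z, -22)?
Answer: 3209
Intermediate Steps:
Function('o')(Z) = Add(-22, Z)
Add(Add(739, Function('o')(8)), 2484) = Add(Add(739, Add(-22, 8)), 2484) = Add(Add(739, -14), 2484) = Add(725, 2484) = 3209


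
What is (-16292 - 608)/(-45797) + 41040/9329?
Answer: 107219420/22486327 ≈ 4.7682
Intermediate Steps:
(-16292 - 608)/(-45797) + 41040/9329 = -16900*(-1/45797) + 41040*(1/9329) = 16900/45797 + 2160/491 = 107219420/22486327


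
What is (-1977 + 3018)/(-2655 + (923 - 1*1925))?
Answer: -347/1219 ≈ -0.28466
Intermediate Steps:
(-1977 + 3018)/(-2655 + (923 - 1*1925)) = 1041/(-2655 + (923 - 1925)) = 1041/(-2655 - 1002) = 1041/(-3657) = 1041*(-1/3657) = -347/1219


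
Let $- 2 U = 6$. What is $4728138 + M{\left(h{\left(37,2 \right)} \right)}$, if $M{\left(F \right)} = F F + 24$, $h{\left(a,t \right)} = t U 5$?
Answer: $4729062$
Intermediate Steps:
$U = -3$ ($U = \left(- \frac{1}{2}\right) 6 = -3$)
$h{\left(a,t \right)} = - 15 t$ ($h{\left(a,t \right)} = t \left(-3\right) 5 = - 3 t 5 = - 15 t$)
$M{\left(F \right)} = 24 + F^{2}$ ($M{\left(F \right)} = F^{2} + 24 = 24 + F^{2}$)
$4728138 + M{\left(h{\left(37,2 \right)} \right)} = 4728138 + \left(24 + \left(\left(-15\right) 2\right)^{2}\right) = 4728138 + \left(24 + \left(-30\right)^{2}\right) = 4728138 + \left(24 + 900\right) = 4728138 + 924 = 4729062$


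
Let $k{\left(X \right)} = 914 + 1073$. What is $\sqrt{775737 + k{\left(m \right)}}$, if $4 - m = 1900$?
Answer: $2 \sqrt{194431} \approx 881.89$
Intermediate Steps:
$m = -1896$ ($m = 4 - 1900 = -1896$)
$k{\left(X \right)} = 1987$
$\sqrt{775737 + k{\left(m \right)}} = \sqrt{775737 + 1987} = \sqrt{777724} = 2 \sqrt{194431}$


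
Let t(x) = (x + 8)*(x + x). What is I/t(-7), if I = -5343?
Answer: 5343/14 ≈ 381.64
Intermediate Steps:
t(x) = 2*x*(8 + x) (t(x) = (8 + x)*(2*x) = 2*x*(8 + x))
I/t(-7) = -5343*(-1/(14*(8 - 7))) = -5343/(2*(-7)*1) = -5343/(-14) = -5343*(-1/14) = 5343/14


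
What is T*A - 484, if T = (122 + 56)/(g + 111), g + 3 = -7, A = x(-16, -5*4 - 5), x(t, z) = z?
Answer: -53334/101 ≈ -528.06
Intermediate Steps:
A = -25 (A = -5*4 - 5 = -20 - 5 = -25)
g = -10 (g = -3 - 7 = -10)
T = 178/101 (T = (122 + 56)/(-10 + 111) = 178/101 ≈ 1.7624)
T*A - 484 = (178/101)*(-25) - 484 = -4450/101 - 484 = -53334/101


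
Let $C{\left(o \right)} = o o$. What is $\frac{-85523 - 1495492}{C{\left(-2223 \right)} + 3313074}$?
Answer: $- \frac{527005}{2751601} \approx -0.19153$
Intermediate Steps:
$C{\left(o \right)} = o^{2}$
$\frac{-85523 - 1495492}{C{\left(-2223 \right)} + 3313074} = \frac{-85523 - 1495492}{\left(-2223\right)^{2} + 3313074} = - \frac{1581015}{4941729 + 3313074} = - \frac{1581015}{8254803} = \left(-1581015\right) \frac{1}{8254803} = - \frac{527005}{2751601}$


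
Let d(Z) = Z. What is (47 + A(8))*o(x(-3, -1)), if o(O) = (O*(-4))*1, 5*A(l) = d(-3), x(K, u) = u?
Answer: 928/5 ≈ 185.60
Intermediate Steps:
A(l) = -3/5 (A(l) = (1/5)*(-3) = -3/5)
o(O) = -4*O (o(O) = -4*O*1 = -4*O)
(47 + A(8))*o(x(-3, -1)) = (47 - 3/5)*(-4*(-1)) = (232/5)*4 = 928/5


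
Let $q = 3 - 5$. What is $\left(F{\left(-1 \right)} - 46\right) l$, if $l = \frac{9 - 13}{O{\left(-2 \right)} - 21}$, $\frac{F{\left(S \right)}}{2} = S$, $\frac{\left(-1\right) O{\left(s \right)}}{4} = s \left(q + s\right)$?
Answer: $- \frac{192}{53} \approx -3.6226$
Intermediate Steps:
$q = -2$
$O{\left(s \right)} = - 4 s \left(-2 + s\right)$
$F{\left(S \right)} = 2 S$
$l = \frac{4}{53}$ ($l = \frac{9 - 13}{4 \left(-2\right) \left(2 - -2\right) - 21} = - \frac{4}{4 \left(-2\right) \left(2 + 2\right) - 21} = - \frac{4}{4 \left(-2\right) 4 - 21} = - \frac{4}{-32 - 21} = - \frac{4}{-53} = \left(-4\right) \left(- \frac{1}{53}\right) = \frac{4}{53} \approx 0.075472$)
$\left(F{\left(-1 \right)} - 46\right) l = \left(2 \left(-1\right) - 46\right) \frac{4}{53} = \left(-2 - 46\right) \frac{4}{53} = \left(-48\right) \frac{4}{53} = - \frac{192}{53}$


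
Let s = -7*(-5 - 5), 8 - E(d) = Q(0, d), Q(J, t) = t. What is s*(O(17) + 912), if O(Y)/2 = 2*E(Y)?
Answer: 61320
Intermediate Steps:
E(d) = 8 - d
O(Y) = 32 - 4*Y (O(Y) = 2*(2*(8 - Y)) = 2*(16 - 2*Y) = 32 - 4*Y)
s = 70 (s = -7*(-10) = 70)
s*(O(17) + 912) = 70*((32 - 4*17) + 912) = 70*((32 - 68) + 912) = 70*(-36 + 912) = 70*876 = 61320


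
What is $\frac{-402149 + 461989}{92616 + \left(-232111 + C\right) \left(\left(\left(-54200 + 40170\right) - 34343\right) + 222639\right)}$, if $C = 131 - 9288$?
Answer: $- \frac{935}{656948698} \approx -1.4232 \cdot 10^{-6}$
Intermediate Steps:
$C = -9157$ ($C = 131 - 9288 = -9157$)
$\frac{-402149 + 461989}{92616 + \left(-232111 + C\right) \left(\left(\left(-54200 + 40170\right) - 34343\right) + 222639\right)} = \frac{-402149 + 461989}{92616 + \left(-232111 - 9157\right) \left(\left(\left(-54200 + 40170\right) - 34343\right) + 222639\right)} = \frac{59840}{92616 - 241268 \left(\left(-14030 - 34343\right) + 222639\right)} = \frac{59840}{92616 - 241268 \left(-48373 + 222639\right)} = \frac{59840}{92616 - 42044809288} = \frac{59840}{-42044716672} = 59840 \left(- \frac{1}{42044716672}\right) = - \frac{935}{656948698}$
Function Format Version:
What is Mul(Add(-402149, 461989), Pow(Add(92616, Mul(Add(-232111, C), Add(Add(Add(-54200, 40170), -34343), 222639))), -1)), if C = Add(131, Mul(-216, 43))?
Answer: Rational(-935, 656948698) ≈ -1.4232e-6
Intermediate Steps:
C = -9157 (C = Add(131, -9288) = -9157)
Mul(Add(-402149, 461989), Pow(Add(92616, Mul(Add(-232111, C), Add(Add(Add(-54200, 40170), -34343), 222639))), -1)) = Mul(Add(-402149, 461989), Pow(Add(92616, Mul(Add(-232111, -9157), Add(Add(Add(-54200, 40170), -34343), 222639))), -1)) = Mul(59840, Pow(Add(92616, Mul(-241268, Add(Add(-14030, -34343), 222639))), -1)) = Mul(59840, Pow(Add(92616, Mul(-241268, Add(-48373, 222639))), -1)) = Mul(59840, Pow(Add(92616, Mul(-241268, 174266)), -1)) = Mul(59840, Pow(Add(92616, -42044809288), -1)) = Mul(59840, Pow(-42044716672, -1)) = Mul(59840, Rational(-1, 42044716672)) = Rational(-935, 656948698)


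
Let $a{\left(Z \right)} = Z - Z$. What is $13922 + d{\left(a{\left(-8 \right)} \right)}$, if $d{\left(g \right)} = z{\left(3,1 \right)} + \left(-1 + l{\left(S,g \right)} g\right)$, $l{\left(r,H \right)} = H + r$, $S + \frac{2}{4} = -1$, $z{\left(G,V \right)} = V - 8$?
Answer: $13914$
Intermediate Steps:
$z{\left(G,V \right)} = -8 + V$
$S = - \frac{3}{2}$ ($S = - \frac{1}{2} - 1 = - \frac{3}{2} \approx -1.5$)
$a{\left(Z \right)} = 0$
$d{\left(g \right)} = -8 + g \left(- \frac{3}{2} + g\right)$ ($d{\left(g \right)} = \left(-8 + 1\right) + \left(-1 + \left(g - \frac{3}{2}\right) g\right) = -7 + \left(-1 + \left(- \frac{3}{2} + g\right) g\right) = -7 + \left(-1 + g \left(- \frac{3}{2} + g\right)\right) = -8 + g \left(- \frac{3}{2} + g\right)$)
$13922 + d{\left(a{\left(-8 \right)} \right)} = 13922 - \left(8 + 0 \left(-3 + 2 \cdot 0\right)\right) = 13922 - \left(8 + 0 \left(-3 + 0\right)\right) = 13922 - \left(8 + 0 \left(-3\right)\right) = 13922 + \left(-8 + 0\right) = 13922 - 8 = 13914$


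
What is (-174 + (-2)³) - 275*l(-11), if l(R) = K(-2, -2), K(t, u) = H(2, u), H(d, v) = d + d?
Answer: -1282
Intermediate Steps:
H(d, v) = 2*d
K(t, u) = 4 (K(t, u) = 2*2 = 4)
l(R) = 4
(-174 + (-2)³) - 275*l(-11) = (-174 + (-2)³) - 275*4 = (-174 - 8) - 1100 = -182 - 1100 = -1282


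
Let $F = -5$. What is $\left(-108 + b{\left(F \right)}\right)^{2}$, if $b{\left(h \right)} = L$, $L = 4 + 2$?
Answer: $10404$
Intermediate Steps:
$L = 6$
$b{\left(h \right)} = 6$
$\left(-108 + b{\left(F \right)}\right)^{2} = \left(-108 + 6\right)^{2} = \left(-102\right)^{2} = 10404$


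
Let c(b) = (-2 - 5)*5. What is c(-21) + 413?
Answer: 378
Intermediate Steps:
c(b) = -35 (c(b) = -7*5 = -35)
c(-21) + 413 = -35 + 413 = 378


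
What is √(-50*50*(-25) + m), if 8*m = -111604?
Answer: √194198/2 ≈ 220.34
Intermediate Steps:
m = -27901/2 (m = (⅛)*(-111604) = -27901/2 ≈ -13951.)
√(-50*50*(-25) + m) = √(-50*50*(-25) - 27901/2) = √(-2500*(-25) - 27901/2) = √(62500 - 27901/2) = √(97099/2) = √194198/2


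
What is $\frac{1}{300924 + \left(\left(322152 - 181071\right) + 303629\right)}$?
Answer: $\frac{1}{745634} \approx 1.3411 \cdot 10^{-6}$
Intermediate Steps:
$\frac{1}{300924 + \left(\left(322152 - 181071\right) + 303629\right)} = \frac{1}{300924 + \left(141081 + 303629\right)} = \frac{1}{300924 + 444710} = \frac{1}{745634}$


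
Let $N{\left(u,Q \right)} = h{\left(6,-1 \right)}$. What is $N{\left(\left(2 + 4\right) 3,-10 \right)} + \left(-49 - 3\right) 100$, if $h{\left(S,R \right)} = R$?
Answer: $-5201$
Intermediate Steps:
$N{\left(u,Q \right)} = -1$
$N{\left(\left(2 + 4\right) 3,-10 \right)} + \left(-49 - 3\right) 100 = -1 + \left(-49 - 3\right) 100 = -1 - 5200 = -5201$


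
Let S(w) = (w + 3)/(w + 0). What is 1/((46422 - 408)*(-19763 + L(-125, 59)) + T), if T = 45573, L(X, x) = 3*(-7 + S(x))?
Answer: -59/53698870173 ≈ -1.0987e-9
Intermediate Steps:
S(w) = (3 + w)/w
L(X, x) = -21 + 3*(3 + x)/x (L(X, x) = 3*(-7 + (3 + x)/x) = -21 + 3*(3 + x)/x)
1/((46422 - 408)*(-19763 + L(-125, 59)) + T) = 1/((46422 - 408)*(-19763 + (-18 + 9/59)) + 45573) = 1/(46014*(-19763 + (-18 + 9*(1/59))) + 45573) = 1/(46014*(-19763 + (-18 + 9/59)) + 45573) = 1/(46014*(-19763 - 1053/59) + 45573) = 1/(46014*(-1167070/59) + 45573) = 1/(-53701558980/59 + 45573) = 1/(-53698870173/59) = -59/53698870173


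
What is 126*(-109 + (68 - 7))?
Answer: -6048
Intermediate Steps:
126*(-109 + (68 - 7)) = 126*(-109 + 61) = 126*(-48) = -6048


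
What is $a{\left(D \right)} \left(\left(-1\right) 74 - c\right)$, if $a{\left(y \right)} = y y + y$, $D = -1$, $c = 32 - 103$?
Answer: $0$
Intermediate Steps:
$c = -71$ ($c = 32 - 103 = -71$)
$a{\left(y \right)} = y + y^{2}$ ($a{\left(y \right)} = y^{2} + y = y + y^{2}$)
$a{\left(D \right)} \left(\left(-1\right) 74 - c\right) = - (1 - 1) \left(\left(-1\right) 74 - -71\right) = \left(-1\right) 0 \left(-74 + 71\right) = 0 \left(-3\right) = 0$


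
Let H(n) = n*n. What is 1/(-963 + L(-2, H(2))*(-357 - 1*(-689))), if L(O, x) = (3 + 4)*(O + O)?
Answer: -1/10259 ≈ -9.7475e-5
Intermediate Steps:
H(n) = n²
L(O, x) = 14*O (L(O, x) = 7*(2*O) = 14*O)
1/(-963 + L(-2, H(2))*(-357 - 1*(-689))) = 1/(-963 + (14*(-2))*(-357 - 1*(-689))) = 1/(-963 - 28*(-357 + 689)) = 1/(-963 - 28*332) = 1/(-963 - 9296) = 1/(-10259) = -1/10259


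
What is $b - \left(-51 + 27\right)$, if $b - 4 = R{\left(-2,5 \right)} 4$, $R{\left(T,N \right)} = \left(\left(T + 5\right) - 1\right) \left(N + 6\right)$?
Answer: $116$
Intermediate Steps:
$R{\left(T,N \right)} = \left(4 + T\right) \left(6 + N\right)$ ($R{\left(T,N \right)} = \left(\left(5 + T\right) - 1\right) \left(6 + N\right) = \left(4 + T\right) \left(6 + N\right)$)
$b = 92$ ($b = 4 + \left(24 + 4 \cdot 5 + 6 \left(-2\right) + 5 \left(-2\right)\right) 4 = 4 + \left(24 + 20 - 12 - 10\right) 4 = 4 + 22 \cdot 4 = 4 + 88 = 92$)
$b - \left(-51 + 27\right) = 92 - \left(-51 + 27\right) = 92 - -24 = 92 + 24 = 116$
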